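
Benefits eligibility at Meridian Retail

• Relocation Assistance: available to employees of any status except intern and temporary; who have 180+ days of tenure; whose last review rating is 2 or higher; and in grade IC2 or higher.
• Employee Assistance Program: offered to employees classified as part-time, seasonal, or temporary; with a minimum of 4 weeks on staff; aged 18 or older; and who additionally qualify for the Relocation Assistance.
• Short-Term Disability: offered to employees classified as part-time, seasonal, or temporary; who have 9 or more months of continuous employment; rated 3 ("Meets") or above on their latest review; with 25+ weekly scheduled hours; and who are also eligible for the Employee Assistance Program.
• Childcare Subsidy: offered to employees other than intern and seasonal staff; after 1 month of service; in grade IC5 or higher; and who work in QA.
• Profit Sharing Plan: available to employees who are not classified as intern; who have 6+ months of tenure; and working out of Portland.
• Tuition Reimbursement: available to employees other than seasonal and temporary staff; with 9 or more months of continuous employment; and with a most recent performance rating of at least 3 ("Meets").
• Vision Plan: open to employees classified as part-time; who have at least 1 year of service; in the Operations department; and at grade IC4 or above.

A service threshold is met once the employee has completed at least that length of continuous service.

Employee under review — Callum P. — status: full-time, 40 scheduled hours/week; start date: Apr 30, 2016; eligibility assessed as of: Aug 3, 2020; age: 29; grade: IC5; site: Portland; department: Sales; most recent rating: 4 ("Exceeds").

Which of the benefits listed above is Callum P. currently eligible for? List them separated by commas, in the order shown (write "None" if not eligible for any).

Service from Apr 30, 2016 to Aug 3, 2020: 1556 days.
Relocation Assistance — status full-time ✓ (not excluded); service 1556 days ≥ 180 days ✓; rating 4 ≥ 2 ✓; grade IC5 ≥ IC2 ✓ → eligible.
Employee Assistance Program — status full-time ✗ (requires part-time, seasonal, or temporary) → not eligible.
Short-Term Disability — status full-time ✗ (requires part-time, seasonal, or temporary) → not eligible.
Childcare Subsidy — status full-time ✓ (not excluded); service 1556 days ≥ 1 month (≈30 days) ✓; grade IC5 ≥ IC5 ✓; dept Sales ✗ → not eligible.
Profit Sharing Plan — status full-time ✓ (not excluded); service 1556 days ≥ 6 months (≈180 days) ✓; site Portland ✓ → eligible.
Tuition Reimbursement — status full-time ✓ (not excluded); service 1556 days ≥ 9 months (≈270 days) ✓; rating 4 ≥ 3 ✓ → eligible.
Vision Plan — status full-time ✗ (requires part-time) → not eligible.

Relocation Assistance, Profit Sharing Plan, Tuition Reimbursement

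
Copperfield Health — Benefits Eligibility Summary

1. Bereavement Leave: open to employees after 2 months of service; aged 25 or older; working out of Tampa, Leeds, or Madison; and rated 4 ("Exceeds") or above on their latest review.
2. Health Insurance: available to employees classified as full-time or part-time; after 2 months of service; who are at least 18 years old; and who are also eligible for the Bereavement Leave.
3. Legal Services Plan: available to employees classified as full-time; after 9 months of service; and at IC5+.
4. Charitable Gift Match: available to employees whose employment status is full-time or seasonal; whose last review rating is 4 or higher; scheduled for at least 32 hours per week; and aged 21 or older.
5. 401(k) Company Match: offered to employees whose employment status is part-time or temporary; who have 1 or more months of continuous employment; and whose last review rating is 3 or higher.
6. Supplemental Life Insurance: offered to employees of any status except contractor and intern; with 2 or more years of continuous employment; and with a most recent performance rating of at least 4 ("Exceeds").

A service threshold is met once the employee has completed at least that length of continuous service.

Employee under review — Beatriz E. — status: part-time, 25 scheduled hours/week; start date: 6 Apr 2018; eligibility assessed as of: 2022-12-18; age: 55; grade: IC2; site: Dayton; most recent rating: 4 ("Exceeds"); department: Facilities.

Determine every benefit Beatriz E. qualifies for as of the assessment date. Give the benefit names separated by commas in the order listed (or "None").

Service from 6 Apr 2018 to 2022-12-18: 1717 days.
Bereavement Leave — service 1717 days ≥ 2 months (≈60 days) ✓; age 55 ≥ 25 ✓; site Dayton ✗ (not Tampa, Leeds, or Madison) → not eligible.
Health Insurance — status part-time ✓; service 1717 days ≥ 2 months (≈60 days) ✓; age 55 ≥ 18 ✓; not eligible for Bereavement Leave ✗ → not eligible.
Legal Services Plan — status part-time ✗ (requires full-time) → not eligible.
Charitable Gift Match — status part-time ✗ (requires full-time or seasonal) → not eligible.
401(k) Company Match — status part-time ✓; service 1717 days ≥ 1 month (≈30 days) ✓; rating 4 ≥ 3 ✓ → eligible.
Supplemental Life Insurance — status part-time ✓ (not excluded); service 1717 days ≥ 2 years (≈730 days) ✓; rating 4 ≥ 4 ✓ → eligible.

401(k) Company Match, Supplemental Life Insurance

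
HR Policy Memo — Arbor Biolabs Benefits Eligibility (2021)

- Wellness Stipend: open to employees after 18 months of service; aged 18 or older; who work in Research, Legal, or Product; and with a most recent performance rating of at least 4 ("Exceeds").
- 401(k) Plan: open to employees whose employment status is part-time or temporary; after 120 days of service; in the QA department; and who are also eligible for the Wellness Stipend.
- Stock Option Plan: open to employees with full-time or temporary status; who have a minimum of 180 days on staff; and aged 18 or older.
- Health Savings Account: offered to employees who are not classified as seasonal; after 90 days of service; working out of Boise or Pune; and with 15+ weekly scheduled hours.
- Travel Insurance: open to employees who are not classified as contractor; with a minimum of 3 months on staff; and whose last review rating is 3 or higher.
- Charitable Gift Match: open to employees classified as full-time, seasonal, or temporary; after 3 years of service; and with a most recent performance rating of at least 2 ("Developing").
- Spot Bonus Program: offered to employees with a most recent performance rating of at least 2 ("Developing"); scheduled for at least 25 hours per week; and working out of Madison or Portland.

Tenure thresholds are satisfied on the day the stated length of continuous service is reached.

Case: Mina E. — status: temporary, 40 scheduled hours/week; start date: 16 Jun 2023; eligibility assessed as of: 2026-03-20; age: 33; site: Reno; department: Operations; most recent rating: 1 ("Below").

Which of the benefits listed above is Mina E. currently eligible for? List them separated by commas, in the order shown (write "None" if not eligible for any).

Service from 16 Jun 2023 to 2026-03-20: 1008 days.
Wellness Stipend — service 1008 days ≥ 18 months (≈540 days) ✓; age 33 ≥ 18 ✓; dept Operations ✗ → not eligible.
401(k) Plan — status temporary ✓; service 1008 days ≥ 120 days ✓; dept Operations ✗ → not eligible.
Stock Option Plan — status temporary ✓; service 1008 days ≥ 180 days ✓; age 33 ≥ 18 ✓ → eligible.
Health Savings Account — status temporary ✓ (not excluded); service 1008 days ≥ 90 days ✓; site Reno ✗ (not Boise or Pune) → not eligible.
Travel Insurance — status temporary ✓ (not excluded); service 1008 days ≥ 3 months (≈90 days) ✓; rating 1 < 3 ✗ → not eligible.
Charitable Gift Match — status temporary ✓; service 1008 days < 3 years (≈1095 days) ✗ → not eligible.
Spot Bonus Program — rating 1 < 2 ✗ → not eligible.

Stock Option Plan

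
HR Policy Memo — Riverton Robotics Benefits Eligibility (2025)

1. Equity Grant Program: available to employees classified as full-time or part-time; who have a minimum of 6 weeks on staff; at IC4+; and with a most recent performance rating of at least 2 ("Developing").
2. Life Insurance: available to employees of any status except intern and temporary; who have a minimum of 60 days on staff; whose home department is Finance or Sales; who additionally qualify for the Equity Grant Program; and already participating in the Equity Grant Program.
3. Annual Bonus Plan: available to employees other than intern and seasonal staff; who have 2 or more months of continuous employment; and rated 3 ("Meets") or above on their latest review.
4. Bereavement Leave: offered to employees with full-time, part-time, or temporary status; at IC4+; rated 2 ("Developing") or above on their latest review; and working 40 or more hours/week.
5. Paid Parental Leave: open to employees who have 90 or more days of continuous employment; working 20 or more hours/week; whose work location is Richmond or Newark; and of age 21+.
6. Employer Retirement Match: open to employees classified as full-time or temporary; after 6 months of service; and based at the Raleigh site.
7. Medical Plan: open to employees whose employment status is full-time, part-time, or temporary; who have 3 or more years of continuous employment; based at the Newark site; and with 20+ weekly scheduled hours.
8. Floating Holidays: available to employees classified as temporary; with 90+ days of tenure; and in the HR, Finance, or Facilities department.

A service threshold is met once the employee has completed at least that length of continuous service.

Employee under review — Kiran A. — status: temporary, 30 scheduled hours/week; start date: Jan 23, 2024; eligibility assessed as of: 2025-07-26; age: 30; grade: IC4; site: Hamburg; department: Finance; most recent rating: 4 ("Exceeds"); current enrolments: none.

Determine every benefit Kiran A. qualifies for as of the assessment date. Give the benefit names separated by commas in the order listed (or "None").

Service from Jan 23, 2024 to 2025-07-26: 550 days.
Equity Grant Program — status temporary ✗ (requires full-time or part-time) → not eligible.
Life Insurance — status temporary ✗ (excluded) → not eligible.
Annual Bonus Plan — status temporary ✓ (not excluded); service 550 days ≥ 2 months (≈60 days) ✓; rating 4 ≥ 3 ✓ → eligible.
Bereavement Leave — status temporary ✓; grade IC4 ≥ IC4 ✓; rating 4 ≥ 2 ✓; 30 hrs/wk < 40 ✗ → not eligible.
Paid Parental Leave — service 550 days ≥ 90 days ✓; 30 hrs/wk ≥ 20 ✓; site Hamburg ✗ (not Richmond or Newark) → not eligible.
Employer Retirement Match — status temporary ✓; service 550 days ≥ 6 months (≈180 days) ✓; site Hamburg ✗ (not Raleigh) → not eligible.
Medical Plan — status temporary ✓; service 550 days < 3 years (≈1095 days) ✗ → not eligible.
Floating Holidays — status temporary ✓; service 550 days ≥ 90 days ✓; dept Finance ✓ → eligible.

Annual Bonus Plan, Floating Holidays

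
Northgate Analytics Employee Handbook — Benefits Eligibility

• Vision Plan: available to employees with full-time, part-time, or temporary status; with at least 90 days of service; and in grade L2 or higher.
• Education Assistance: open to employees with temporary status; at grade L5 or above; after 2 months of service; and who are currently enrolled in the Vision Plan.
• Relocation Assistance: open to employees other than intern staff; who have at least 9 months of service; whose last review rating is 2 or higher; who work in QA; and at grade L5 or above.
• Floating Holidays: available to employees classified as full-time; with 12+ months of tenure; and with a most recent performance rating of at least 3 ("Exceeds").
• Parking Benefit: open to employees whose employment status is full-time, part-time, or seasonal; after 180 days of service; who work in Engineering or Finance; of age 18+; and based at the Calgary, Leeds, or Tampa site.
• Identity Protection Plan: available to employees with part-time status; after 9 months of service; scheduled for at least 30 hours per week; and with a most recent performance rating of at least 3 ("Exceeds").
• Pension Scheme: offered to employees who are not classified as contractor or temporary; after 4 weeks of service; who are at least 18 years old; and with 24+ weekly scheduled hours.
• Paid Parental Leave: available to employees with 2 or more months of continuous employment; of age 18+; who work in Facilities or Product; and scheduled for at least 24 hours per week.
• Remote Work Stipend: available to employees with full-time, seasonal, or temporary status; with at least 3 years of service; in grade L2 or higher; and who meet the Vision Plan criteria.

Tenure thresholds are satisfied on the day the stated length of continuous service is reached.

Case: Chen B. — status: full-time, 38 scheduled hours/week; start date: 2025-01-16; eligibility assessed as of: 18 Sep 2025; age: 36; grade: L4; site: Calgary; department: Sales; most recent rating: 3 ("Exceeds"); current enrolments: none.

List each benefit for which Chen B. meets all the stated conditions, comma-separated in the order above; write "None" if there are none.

Vision Plan, Pension Scheme

Service from 2025-01-16 to 18 Sep 2025: 245 days.
Vision Plan — status full-time ✓; service 245 days ≥ 90 days ✓; grade L4 ≥ L2 ✓ → eligible.
Education Assistance — status full-time ✗ (requires temporary) → not eligible.
Relocation Assistance — status full-time ✓ (not excluded); service 245 days < 9 months (≈270 days) ✗ → not eligible.
Floating Holidays — status full-time ✓; service 245 days < 12 months (≈360 days) ✗ → not eligible.
Parking Benefit — status full-time ✓; service 245 days ≥ 180 days ✓; dept Sales ✗ → not eligible.
Identity Protection Plan — status full-time ✗ (requires part-time) → not eligible.
Pension Scheme — status full-time ✓ (not excluded); service 245 days ≥ 4 weeks (≈28 days) ✓; age 36 ≥ 18 ✓; 38 hrs/wk ≥ 24 ✓ → eligible.
Paid Parental Leave — service 245 days ≥ 2 months (≈60 days) ✓; age 36 ≥ 18 ✓; dept Sales ✗ → not eligible.
Remote Work Stipend — status full-time ✓; service 245 days < 3 years (≈1095 days) ✗ → not eligible.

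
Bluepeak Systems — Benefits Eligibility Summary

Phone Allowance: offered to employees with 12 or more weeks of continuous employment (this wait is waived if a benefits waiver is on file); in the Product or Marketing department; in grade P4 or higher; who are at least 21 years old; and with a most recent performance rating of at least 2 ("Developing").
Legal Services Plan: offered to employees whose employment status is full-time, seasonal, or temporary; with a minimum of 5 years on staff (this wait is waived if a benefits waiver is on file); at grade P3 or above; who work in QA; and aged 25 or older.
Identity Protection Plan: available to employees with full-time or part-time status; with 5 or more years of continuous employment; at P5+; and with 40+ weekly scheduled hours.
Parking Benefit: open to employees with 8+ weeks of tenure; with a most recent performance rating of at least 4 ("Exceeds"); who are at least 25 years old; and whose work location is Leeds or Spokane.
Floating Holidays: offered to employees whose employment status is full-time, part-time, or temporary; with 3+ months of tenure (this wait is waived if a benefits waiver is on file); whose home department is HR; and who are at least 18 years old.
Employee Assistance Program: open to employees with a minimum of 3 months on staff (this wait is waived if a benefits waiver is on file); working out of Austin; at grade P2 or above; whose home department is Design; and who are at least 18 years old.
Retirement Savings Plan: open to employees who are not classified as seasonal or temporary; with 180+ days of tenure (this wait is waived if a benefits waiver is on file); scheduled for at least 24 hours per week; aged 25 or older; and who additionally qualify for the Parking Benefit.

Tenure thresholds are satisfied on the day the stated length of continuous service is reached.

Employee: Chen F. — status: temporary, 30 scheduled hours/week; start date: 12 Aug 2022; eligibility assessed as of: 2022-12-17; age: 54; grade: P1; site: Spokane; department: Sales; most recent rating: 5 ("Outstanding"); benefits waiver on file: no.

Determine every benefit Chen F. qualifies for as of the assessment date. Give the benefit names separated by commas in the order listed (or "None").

Service from 12 Aug 2022 to 2022-12-17: 127 days.
Phone Allowance — no waiver, service 127 days ≥ 12 weeks (≈84 days) ✓; dept Sales ✗ → not eligible.
Legal Services Plan — status temporary ✓; no waiver, service 127 days < 5 years (≈1825 days) ✗ → not eligible.
Identity Protection Plan — status temporary ✗ (requires full-time or part-time) → not eligible.
Parking Benefit — service 127 days ≥ 8 weeks (≈56 days) ✓; rating 5 ≥ 4 ✓; age 54 ≥ 25 ✓; site Spokane ✓ → eligible.
Floating Holidays — status temporary ✓; no waiver, service 127 days ≥ 3 months (≈90 days) ✓; dept Sales ✗ → not eligible.
Employee Assistance Program — no waiver, service 127 days ≥ 3 months (≈90 days) ✓; site Spokane ✗ (not Austin) → not eligible.
Retirement Savings Plan — status temporary ✗ (excluded) → not eligible.

Parking Benefit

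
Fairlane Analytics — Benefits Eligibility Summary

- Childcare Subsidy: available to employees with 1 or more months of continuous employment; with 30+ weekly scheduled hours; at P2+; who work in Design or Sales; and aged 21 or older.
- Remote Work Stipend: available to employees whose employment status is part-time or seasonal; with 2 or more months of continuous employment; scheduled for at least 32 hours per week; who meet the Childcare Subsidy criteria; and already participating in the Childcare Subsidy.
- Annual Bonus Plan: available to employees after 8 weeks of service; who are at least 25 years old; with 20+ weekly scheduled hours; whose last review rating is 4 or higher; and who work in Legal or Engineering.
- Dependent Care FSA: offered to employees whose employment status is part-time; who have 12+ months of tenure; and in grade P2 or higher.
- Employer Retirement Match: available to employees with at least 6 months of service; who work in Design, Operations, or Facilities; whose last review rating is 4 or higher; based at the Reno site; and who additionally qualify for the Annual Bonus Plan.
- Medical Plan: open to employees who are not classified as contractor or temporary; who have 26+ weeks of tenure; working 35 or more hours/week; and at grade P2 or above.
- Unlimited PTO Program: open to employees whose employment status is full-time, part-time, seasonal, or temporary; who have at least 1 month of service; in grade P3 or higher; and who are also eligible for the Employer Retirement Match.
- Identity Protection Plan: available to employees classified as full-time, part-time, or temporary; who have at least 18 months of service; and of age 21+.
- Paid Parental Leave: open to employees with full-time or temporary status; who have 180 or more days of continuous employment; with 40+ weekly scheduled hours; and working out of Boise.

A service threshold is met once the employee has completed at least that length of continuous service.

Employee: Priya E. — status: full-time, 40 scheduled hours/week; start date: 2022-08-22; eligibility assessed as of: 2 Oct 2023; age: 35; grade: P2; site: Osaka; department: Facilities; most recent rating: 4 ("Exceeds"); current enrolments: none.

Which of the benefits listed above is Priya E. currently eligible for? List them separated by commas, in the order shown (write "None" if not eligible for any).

Medical Plan

Service from 2022-08-22 to 2 Oct 2023: 406 days.
Childcare Subsidy — service 406 days ≥ 1 month (≈30 days) ✓; 40 hrs/wk ≥ 30 ✓; grade P2 ≥ P2 ✓; dept Facilities ✗ → not eligible.
Remote Work Stipend — status full-time ✗ (requires part-time or seasonal) → not eligible.
Annual Bonus Plan — service 406 days ≥ 8 weeks (≈56 days) ✓; age 35 ≥ 25 ✓; 40 hrs/wk ≥ 20 ✓; rating 4 ≥ 4 ✓; dept Facilities ✗ → not eligible.
Dependent Care FSA — status full-time ✗ (requires part-time) → not eligible.
Employer Retirement Match — service 406 days ≥ 6 months (≈180 days) ✓; dept Facilities ✓; rating 4 ≥ 4 ✓; site Osaka ✗ (not Reno) → not eligible.
Medical Plan — status full-time ✓ (not excluded); service 406 days ≥ 26 weeks (≈182 days) ✓; 40 hrs/wk ≥ 35 ✓; grade P2 ≥ P2 ✓ → eligible.
Unlimited PTO Program — status full-time ✓; service 406 days ≥ 1 month (≈30 days) ✓; grade P2 < P3 ✗ → not eligible.
Identity Protection Plan — status full-time ✓; service 406 days < 18 months (≈540 days) ✗ → not eligible.
Paid Parental Leave — status full-time ✓; service 406 days ≥ 180 days ✓; 40 hrs/wk ≥ 40 ✓; site Osaka ✗ (not Boise) → not eligible.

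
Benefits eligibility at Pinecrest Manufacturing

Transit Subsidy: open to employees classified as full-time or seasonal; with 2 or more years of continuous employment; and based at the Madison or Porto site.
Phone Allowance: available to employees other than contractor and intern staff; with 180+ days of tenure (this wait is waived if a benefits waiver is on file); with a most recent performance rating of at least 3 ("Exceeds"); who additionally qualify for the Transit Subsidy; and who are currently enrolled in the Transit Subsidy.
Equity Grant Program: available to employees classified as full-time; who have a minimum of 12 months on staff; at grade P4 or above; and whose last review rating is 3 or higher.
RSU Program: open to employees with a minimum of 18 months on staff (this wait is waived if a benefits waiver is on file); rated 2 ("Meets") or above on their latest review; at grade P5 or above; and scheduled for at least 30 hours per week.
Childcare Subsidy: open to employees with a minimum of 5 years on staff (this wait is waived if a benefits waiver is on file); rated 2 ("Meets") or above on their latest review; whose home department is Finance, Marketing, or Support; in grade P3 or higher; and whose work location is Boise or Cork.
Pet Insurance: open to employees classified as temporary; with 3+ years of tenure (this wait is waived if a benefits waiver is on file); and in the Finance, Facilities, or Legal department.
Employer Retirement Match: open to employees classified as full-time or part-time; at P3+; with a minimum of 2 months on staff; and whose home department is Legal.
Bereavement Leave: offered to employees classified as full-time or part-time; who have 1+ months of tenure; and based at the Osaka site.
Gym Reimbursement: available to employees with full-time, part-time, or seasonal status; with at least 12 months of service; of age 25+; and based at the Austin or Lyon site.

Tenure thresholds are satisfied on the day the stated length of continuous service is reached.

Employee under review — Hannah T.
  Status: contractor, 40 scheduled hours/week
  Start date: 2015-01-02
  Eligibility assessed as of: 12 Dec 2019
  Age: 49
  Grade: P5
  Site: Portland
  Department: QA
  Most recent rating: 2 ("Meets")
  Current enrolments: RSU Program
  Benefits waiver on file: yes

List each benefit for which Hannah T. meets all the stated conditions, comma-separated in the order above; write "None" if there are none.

Service from 2015-01-02 to 12 Dec 2019: 1805 days.
Transit Subsidy — status contractor ✗ (requires full-time or seasonal) → not eligible.
Phone Allowance — status contractor ✗ (excluded) → not eligible.
Equity Grant Program — status contractor ✗ (requires full-time) → not eligible.
RSU Program — benefits waiver on file ✓; rating 2 ≥ 2 ✓; grade P5 ≥ P5 ✓; 40 hrs/wk ≥ 30 ✓ → eligible.
Childcare Subsidy — benefits waiver on file ✓; rating 2 ≥ 2 ✓; dept QA ✗ → not eligible.
Pet Insurance — status contractor ✗ (requires temporary) → not eligible.
Employer Retirement Match — status contractor ✗ (requires full-time or part-time) → not eligible.
Bereavement Leave — status contractor ✗ (requires full-time or part-time) → not eligible.
Gym Reimbursement — status contractor ✗ (requires full-time, part-time, or seasonal) → not eligible.

RSU Program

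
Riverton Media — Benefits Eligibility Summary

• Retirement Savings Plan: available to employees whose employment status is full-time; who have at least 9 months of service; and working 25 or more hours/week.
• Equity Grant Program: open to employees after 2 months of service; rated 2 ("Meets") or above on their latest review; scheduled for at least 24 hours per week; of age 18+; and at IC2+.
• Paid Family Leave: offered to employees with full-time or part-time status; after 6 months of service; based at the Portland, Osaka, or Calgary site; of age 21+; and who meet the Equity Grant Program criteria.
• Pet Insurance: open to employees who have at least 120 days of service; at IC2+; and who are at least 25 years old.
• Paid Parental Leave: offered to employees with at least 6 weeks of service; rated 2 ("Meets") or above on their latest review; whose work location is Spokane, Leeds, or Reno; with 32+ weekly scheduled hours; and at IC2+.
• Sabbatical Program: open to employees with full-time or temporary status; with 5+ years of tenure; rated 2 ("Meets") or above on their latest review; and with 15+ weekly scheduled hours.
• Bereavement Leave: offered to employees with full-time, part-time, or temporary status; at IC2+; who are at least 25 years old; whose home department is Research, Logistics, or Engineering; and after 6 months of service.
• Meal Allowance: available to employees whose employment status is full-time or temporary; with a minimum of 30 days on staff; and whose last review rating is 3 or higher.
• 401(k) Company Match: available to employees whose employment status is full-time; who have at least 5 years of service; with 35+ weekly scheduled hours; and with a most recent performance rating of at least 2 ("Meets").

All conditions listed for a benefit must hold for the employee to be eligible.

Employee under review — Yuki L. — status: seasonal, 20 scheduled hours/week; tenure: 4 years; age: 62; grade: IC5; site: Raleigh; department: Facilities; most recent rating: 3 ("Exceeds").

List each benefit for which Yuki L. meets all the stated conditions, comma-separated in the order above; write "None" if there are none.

Pet Insurance

Retirement Savings Plan — status seasonal ✗ (requires full-time) → not eligible.
Equity Grant Program — service 4 years ≥ 2 months (≈60 days) ✓; rating 3 ≥ 2 ✓; 20 hrs/wk < 24 ✗ → not eligible.
Paid Family Leave — status seasonal ✗ (requires full-time or part-time) → not eligible.
Pet Insurance — service 4 years ≥ 120 days ✓; grade IC5 ≥ IC2 ✓; age 62 ≥ 25 ✓ → eligible.
Paid Parental Leave — service 4 years ≥ 6 weeks (≈42 days) ✓; rating 3 ≥ 2 ✓; site Raleigh ✗ (not Spokane, Leeds, or Reno) → not eligible.
Sabbatical Program — status seasonal ✗ (requires full-time or temporary) → not eligible.
Bereavement Leave — status seasonal ✗ (requires full-time, part-time, or temporary) → not eligible.
Meal Allowance — status seasonal ✗ (requires full-time or temporary) → not eligible.
401(k) Company Match — status seasonal ✗ (requires full-time) → not eligible.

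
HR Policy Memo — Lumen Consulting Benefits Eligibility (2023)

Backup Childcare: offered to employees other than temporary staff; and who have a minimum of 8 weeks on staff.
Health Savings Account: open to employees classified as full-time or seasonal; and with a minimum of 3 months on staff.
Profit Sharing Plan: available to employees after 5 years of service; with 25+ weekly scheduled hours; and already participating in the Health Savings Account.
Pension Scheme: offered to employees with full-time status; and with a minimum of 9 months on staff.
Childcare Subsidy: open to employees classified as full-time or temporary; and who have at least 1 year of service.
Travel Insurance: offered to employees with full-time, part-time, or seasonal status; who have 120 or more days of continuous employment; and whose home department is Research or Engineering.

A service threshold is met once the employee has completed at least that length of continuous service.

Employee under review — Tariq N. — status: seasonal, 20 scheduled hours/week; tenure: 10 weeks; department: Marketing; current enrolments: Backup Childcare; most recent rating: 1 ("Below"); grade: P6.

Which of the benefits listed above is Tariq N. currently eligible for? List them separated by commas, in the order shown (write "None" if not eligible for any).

Backup Childcare — status seasonal ✓ (not excluded); service 10 weeks ≥ 8 weeks ✓ → eligible.
Health Savings Account — status seasonal ✓; service 10 weeks < 3 months (≈90 days) ✗ → not eligible.
Profit Sharing Plan — service 10 weeks < 5 years (≈1825 days) ✗ → not eligible.
Pension Scheme — status seasonal ✗ (requires full-time) → not eligible.
Childcare Subsidy — status seasonal ✗ (requires full-time or temporary) → not eligible.
Travel Insurance — status seasonal ✓; service 10 weeks < 120 days ✗ → not eligible.

Backup Childcare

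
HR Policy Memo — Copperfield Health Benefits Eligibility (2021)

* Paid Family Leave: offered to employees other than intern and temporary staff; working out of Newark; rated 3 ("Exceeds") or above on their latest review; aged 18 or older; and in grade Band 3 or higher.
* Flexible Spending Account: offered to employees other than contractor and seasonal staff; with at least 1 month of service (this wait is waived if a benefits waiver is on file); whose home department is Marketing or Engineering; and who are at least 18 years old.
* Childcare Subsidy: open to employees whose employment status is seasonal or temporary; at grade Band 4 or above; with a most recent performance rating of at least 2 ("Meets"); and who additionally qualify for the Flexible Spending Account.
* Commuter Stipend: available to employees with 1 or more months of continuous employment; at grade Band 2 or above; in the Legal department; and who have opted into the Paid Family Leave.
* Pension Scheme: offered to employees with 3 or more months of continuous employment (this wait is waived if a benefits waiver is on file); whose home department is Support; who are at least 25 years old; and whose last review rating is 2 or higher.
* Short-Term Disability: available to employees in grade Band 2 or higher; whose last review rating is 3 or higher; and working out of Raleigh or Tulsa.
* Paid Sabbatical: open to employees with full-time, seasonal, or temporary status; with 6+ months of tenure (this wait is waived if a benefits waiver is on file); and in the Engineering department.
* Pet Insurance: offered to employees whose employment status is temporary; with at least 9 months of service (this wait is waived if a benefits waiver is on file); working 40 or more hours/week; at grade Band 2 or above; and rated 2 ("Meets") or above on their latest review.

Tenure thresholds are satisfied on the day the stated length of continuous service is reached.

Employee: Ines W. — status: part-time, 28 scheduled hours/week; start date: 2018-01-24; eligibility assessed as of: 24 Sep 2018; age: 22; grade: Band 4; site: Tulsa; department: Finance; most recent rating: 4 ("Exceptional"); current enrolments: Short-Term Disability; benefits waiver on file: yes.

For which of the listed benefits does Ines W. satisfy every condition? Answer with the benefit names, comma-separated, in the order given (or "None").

Service from 2018-01-24 to 24 Sep 2018: 243 days.
Paid Family Leave — status part-time ✓ (not excluded); site Tulsa ✗ (not Newark) → not eligible.
Flexible Spending Account — status part-time ✓ (not excluded); benefits waiver on file ✓; dept Finance ✗ → not eligible.
Childcare Subsidy — status part-time ✗ (requires seasonal or temporary) → not eligible.
Commuter Stipend — service 243 days ≥ 1 month (≈30 days) ✓; grade Band 4 ≥ Band 2 ✓; dept Finance ✗ → not eligible.
Pension Scheme — benefits waiver on file ✓; dept Finance ✗ → not eligible.
Short-Term Disability — grade Band 4 ≥ Band 2 ✓; rating 4 ≥ 3 ✓; site Tulsa ✓ → eligible.
Paid Sabbatical — status part-time ✗ (requires full-time, seasonal, or temporary) → not eligible.
Pet Insurance — status part-time ✗ (requires temporary) → not eligible.

Short-Term Disability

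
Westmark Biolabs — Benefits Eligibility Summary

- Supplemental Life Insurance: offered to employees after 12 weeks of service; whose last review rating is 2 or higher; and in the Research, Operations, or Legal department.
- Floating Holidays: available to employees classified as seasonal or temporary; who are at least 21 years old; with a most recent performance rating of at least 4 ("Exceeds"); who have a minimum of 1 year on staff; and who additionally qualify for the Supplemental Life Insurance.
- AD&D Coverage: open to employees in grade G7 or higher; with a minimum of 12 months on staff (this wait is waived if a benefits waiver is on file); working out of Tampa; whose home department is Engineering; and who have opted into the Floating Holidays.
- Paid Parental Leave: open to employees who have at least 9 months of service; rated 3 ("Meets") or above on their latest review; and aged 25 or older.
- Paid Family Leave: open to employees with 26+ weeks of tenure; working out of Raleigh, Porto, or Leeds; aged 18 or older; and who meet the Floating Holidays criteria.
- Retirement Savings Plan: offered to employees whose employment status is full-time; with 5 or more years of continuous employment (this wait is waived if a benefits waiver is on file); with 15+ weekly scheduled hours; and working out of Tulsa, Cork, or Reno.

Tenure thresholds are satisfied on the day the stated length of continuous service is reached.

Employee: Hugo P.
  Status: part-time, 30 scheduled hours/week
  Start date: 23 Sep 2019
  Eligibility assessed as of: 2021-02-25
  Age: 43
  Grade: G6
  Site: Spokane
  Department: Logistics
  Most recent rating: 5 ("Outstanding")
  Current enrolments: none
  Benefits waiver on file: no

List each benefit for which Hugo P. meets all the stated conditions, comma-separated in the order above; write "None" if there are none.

Paid Parental Leave

Service from 23 Sep 2019 to 2021-02-25: 521 days.
Supplemental Life Insurance — service 521 days ≥ 12 weeks (≈84 days) ✓; rating 5 ≥ 2 ✓; dept Logistics ✗ → not eligible.
Floating Holidays — status part-time ✗ (requires seasonal or temporary) → not eligible.
AD&D Coverage — grade G6 < G7 ✗ → not eligible.
Paid Parental Leave — service 521 days ≥ 9 months (≈270 days) ✓; rating 5 ≥ 3 ✓; age 43 ≥ 25 ✓ → eligible.
Paid Family Leave — service 521 days ≥ 26 weeks (≈182 days) ✓; site Spokane ✗ (not Raleigh, Porto, or Leeds) → not eligible.
Retirement Savings Plan — status part-time ✗ (requires full-time) → not eligible.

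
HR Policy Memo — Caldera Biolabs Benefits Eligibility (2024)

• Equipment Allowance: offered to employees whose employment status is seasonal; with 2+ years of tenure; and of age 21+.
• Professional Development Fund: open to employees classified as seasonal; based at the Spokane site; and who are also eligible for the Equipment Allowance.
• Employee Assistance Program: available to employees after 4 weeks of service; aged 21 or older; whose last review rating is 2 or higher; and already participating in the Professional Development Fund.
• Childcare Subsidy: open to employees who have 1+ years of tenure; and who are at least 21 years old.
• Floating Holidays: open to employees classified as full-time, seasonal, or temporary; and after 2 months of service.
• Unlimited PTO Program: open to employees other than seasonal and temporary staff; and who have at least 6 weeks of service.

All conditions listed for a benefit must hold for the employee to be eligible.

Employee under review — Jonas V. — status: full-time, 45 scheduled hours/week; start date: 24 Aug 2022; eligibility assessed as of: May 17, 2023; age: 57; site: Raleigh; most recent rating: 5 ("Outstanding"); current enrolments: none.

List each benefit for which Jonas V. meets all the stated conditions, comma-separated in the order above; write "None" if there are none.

Service from 24 Aug 2022 to May 17, 2023: 266 days.
Equipment Allowance — status full-time ✗ (requires seasonal) → not eligible.
Professional Development Fund — status full-time ✗ (requires seasonal) → not eligible.
Employee Assistance Program — service 266 days ≥ 4 weeks (≈28 days) ✓; age 57 ≥ 21 ✓; rating 5 ≥ 2 ✓; not enrolled in Professional Development Fund ✗ → not eligible.
Childcare Subsidy — service 266 days < 1 year (≈365 days) ✗ → not eligible.
Floating Holidays — status full-time ✓; service 266 days ≥ 2 months (≈60 days) ✓ → eligible.
Unlimited PTO Program — status full-time ✓ (not excluded); service 266 days ≥ 6 weeks (≈42 days) ✓ → eligible.

Floating Holidays, Unlimited PTO Program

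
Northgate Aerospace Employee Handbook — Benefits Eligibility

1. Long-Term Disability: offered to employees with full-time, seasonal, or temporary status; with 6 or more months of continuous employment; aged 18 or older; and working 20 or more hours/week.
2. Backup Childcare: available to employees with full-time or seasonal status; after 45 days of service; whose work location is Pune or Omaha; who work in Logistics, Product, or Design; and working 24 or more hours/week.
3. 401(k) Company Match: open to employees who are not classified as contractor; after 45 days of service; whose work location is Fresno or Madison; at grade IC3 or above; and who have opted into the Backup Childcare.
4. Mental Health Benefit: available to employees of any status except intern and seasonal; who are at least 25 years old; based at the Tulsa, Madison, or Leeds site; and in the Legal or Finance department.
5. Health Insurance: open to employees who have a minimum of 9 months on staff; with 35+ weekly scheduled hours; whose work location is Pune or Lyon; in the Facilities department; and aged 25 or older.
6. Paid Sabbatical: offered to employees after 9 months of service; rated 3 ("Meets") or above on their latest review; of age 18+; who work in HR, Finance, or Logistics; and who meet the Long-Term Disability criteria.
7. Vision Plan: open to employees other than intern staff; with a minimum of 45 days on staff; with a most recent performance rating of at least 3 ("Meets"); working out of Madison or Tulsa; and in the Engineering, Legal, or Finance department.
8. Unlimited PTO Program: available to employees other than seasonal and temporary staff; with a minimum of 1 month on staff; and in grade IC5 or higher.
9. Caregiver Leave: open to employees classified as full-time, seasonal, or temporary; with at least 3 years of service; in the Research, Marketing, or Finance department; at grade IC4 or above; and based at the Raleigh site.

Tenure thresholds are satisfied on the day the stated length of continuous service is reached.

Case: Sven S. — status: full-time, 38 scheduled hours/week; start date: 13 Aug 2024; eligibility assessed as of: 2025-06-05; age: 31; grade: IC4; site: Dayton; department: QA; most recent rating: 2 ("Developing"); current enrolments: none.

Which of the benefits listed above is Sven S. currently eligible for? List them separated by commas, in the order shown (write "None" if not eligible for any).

Long-Term Disability

Service from 13 Aug 2024 to 2025-06-05: 296 days.
Long-Term Disability — status full-time ✓; service 296 days ≥ 6 months (≈180 days) ✓; age 31 ≥ 18 ✓; 38 hrs/wk ≥ 20 ✓ → eligible.
Backup Childcare — status full-time ✓; service 296 days ≥ 45 days ✓; site Dayton ✗ (not Pune or Omaha) → not eligible.
401(k) Company Match — status full-time ✓ (not excluded); service 296 days ≥ 45 days ✓; site Dayton ✗ (not Fresno or Madison) → not eligible.
Mental Health Benefit — status full-time ✓ (not excluded); age 31 ≥ 25 ✓; site Dayton ✗ (not Tulsa, Madison, or Leeds) → not eligible.
Health Insurance — service 296 days ≥ 9 months (≈270 days) ✓; 38 hrs/wk ≥ 35 ✓; site Dayton ✗ (not Pune or Lyon) → not eligible.
Paid Sabbatical — service 296 days ≥ 9 months (≈270 days) ✓; rating 2 < 3 ✗ → not eligible.
Vision Plan — status full-time ✓ (not excluded); service 296 days ≥ 45 days ✓; rating 2 < 3 ✗ → not eligible.
Unlimited PTO Program — status full-time ✓ (not excluded); service 296 days ≥ 1 month (≈30 days) ✓; grade IC4 < IC5 ✗ → not eligible.
Caregiver Leave — status full-time ✓; service 296 days < 3 years (≈1095 days) ✗ → not eligible.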